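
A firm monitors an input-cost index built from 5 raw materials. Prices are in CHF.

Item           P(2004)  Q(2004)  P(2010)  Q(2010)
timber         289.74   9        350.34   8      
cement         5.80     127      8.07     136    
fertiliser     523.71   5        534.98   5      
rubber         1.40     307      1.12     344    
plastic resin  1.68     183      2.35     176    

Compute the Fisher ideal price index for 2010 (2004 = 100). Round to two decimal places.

113.62

Laspeyres component (base-period weights):
ΣP(2010)Q(2004) = 350.34×9 + 8.07×127 + 534.98×5 + 1.12×307 + 2.35×183 = 3153.06 + 1024.89 + 2674.9 + 343.84 + 430.05 = 7626.74
ΣP(2004)Q(2004) = 289.74×9 + 5.80×127 + 523.71×5 + 1.40×307 + 1.68×183 = 2607.66 + 736.6 + 2618.55 + 429.8 + 307.44 = 6700.05
L = 7626.74 / 6700.05 × 100 = 113.8311
Paasche component (current-period weights):
ΣP(2010)Q(2010) = 350.34×8 + 8.07×136 + 534.98×5 + 1.12×344 + 2.35×176 = 2802.72 + 1097.52 + 2674.9 + 385.28 + 413.6 = 7374.02
ΣP(2004)Q(2010) = 289.74×8 + 5.80×136 + 523.71×5 + 1.40×344 + 1.68×176 = 2317.92 + 788.8 + 2618.55 + 481.6 + 295.68 = 6502.55
P = 7374.02 / 6502.55 × 100 = 113.4020
Fisher = √(L × P) = √(113.8311 × 113.4020) = 113.6163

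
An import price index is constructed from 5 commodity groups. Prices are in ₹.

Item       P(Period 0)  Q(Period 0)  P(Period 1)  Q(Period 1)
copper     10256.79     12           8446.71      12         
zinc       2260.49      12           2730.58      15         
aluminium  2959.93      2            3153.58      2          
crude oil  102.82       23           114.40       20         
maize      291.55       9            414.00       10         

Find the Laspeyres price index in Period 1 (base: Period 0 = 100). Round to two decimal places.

91.11

Laspeyres price index uses base-period quantities as weights.
ΣP(Period 1)·Q(Period 0) = 8446.71×12 + 2730.58×12 + 3153.58×2 + 114.40×23 + 414.00×9 = 101360.52 + 32766.96 + 6307.16 + 2631.2 + 3726 = 146791.84
ΣP(Period 0)·Q(Period 0) = 10256.79×12 + 2260.49×12 + 2959.93×2 + 102.82×23 + 291.55×9 = 123081.48 + 27125.88 + 5919.86 + 2364.86 + 2623.95 = 161116.03
Index = 146791.84 / 161116.03 × 100 = 91.1094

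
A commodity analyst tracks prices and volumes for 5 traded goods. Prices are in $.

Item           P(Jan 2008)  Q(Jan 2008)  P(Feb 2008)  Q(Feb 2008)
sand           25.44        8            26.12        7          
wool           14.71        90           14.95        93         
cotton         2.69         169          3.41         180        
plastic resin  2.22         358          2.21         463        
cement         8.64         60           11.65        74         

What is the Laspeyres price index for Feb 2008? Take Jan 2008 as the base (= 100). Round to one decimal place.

109.9

Laspeyres price index uses base-period quantities as weights.
ΣP(Feb 2008)·Q(Jan 2008) = 26.12×8 + 14.95×90 + 3.41×169 + 2.21×358 + 11.65×60 = 208.96 + 1345.5 + 576.29 + 791.18 + 699 = 3620.93
ΣP(Jan 2008)·Q(Jan 2008) = 25.44×8 + 14.71×90 + 2.69×169 + 2.22×358 + 8.64×60 = 203.52 + 1323.9 + 454.61 + 794.76 + 518.4 = 3295.19
Index = 3620.93 / 3295.19 × 100 = 109.8853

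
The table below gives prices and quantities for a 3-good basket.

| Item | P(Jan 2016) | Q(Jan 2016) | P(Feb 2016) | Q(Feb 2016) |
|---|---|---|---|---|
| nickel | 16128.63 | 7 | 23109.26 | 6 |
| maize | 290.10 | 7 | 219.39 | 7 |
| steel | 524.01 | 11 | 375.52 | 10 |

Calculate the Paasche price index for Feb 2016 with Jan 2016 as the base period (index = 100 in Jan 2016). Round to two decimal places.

138.35

Paasche price index uses current-period quantities as weights.
ΣP(Feb 2016)·Q(Feb 2016) = 23109.26×6 + 219.39×7 + 375.52×10 = 138655.56 + 1535.73 + 3755.2 = 143946.49
ΣP(Jan 2016)·Q(Feb 2016) = 16128.63×6 + 290.10×7 + 524.01×10 = 96771.78 + 2030.7 + 5240.1 = 104042.58
Index = 143946.49 / 104042.58 × 100 = 138.3534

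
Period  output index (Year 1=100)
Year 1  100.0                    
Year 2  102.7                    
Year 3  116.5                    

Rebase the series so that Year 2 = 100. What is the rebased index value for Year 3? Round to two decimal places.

113.44

Rebased(Year 3) = 116.5 / 102.7 × 100 = 113.4372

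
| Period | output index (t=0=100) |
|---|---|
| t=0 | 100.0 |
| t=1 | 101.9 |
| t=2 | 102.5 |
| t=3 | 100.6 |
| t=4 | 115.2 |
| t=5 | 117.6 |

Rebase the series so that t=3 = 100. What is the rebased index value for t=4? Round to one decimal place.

Rebased(t=4) = 115.2 / 100.6 × 100 = 114.5129

114.5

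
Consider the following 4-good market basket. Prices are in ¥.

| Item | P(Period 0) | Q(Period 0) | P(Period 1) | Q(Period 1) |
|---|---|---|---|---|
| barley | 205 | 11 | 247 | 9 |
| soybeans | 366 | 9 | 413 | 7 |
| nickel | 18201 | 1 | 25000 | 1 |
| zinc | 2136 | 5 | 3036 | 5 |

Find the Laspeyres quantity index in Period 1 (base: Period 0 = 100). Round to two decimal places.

Laspeyres quantity index uses base-period prices as weights.
ΣP(Period 0)·Q(Period 1) = 205×9 + 366×7 + 18201×1 + 2136×5 = 1845 + 2562 + 18201 + 10680 = 33288
ΣP(Period 0)·Q(Period 0) = 205×11 + 366×9 + 18201×1 + 2136×5 = 2255 + 3294 + 18201 + 10680 = 34430
Index = 33288 / 34430 × 100 = 96.6831

96.68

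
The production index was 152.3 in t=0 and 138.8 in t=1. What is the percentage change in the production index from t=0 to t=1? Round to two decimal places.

Change = (138.8 − 152.3) / 152.3 × 100
       = -13.5 / 152.3 × 100 = -8.8641%

-8.86%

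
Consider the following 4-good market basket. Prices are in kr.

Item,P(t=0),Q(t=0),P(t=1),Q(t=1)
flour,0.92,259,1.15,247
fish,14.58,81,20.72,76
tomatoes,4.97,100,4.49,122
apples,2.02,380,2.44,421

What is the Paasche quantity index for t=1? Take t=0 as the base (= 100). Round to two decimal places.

Paasche quantity index uses current-period prices as weights.
ΣP(t=1)·Q(t=1) = 1.15×247 + 20.72×76 + 4.49×122 + 2.44×421 = 284.05 + 1574.72 + 547.78 + 1027.24 = 3433.79
ΣP(t=1)·Q(t=0) = 1.15×259 + 20.72×81 + 4.49×100 + 2.44×380 = 297.85 + 1678.32 + 449 + 927.2 = 3352.37
Index = 3433.79 / 3352.37 × 100 = 102.4287

102.43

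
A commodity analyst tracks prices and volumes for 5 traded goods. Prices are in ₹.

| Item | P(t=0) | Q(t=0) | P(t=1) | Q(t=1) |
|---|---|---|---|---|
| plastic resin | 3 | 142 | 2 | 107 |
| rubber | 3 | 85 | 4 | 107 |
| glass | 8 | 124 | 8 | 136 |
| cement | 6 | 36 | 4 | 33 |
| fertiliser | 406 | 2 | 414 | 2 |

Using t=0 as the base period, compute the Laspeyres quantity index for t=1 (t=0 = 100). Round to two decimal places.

Laspeyres quantity index uses base-period prices as weights.
ΣP(t=0)·Q(t=1) = 3×107 + 3×107 + 8×136 + 6×33 + 406×2 = 321 + 321 + 1088 + 198 + 812 = 2740
ΣP(t=0)·Q(t=0) = 3×142 + 3×85 + 8×124 + 6×36 + 406×2 = 426 + 255 + 992 + 216 + 812 = 2701
Index = 2740 / 2701 × 100 = 101.4439

101.44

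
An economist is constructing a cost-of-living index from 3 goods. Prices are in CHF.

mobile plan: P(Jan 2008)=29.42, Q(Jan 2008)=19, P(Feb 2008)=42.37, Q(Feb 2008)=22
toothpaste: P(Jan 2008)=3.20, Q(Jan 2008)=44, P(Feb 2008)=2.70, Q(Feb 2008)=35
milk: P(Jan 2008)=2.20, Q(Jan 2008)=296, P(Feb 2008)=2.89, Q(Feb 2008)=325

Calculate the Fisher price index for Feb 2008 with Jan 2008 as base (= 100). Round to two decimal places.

Laspeyres component (base-period weights):
ΣP(Feb 2008)Q(Jan 2008) = 42.37×19 + 2.70×44 + 2.89×296 = 805.03 + 118.8 + 855.44 = 1779.27
ΣP(Jan 2008)Q(Jan 2008) = 29.42×19 + 3.20×44 + 2.20×296 = 558.98 + 140.8 + 651.2 = 1350.98
L = 1779.27 / 1350.98 × 100 = 131.7022
Paasche component (current-period weights):
ΣP(Feb 2008)Q(Feb 2008) = 42.37×22 + 2.70×35 + 2.89×325 = 932.14 + 94.5 + 939.25 = 1965.89
ΣP(Jan 2008)Q(Feb 2008) = 29.42×22 + 3.20×35 + 2.20×325 = 647.24 + 112 + 715 = 1474.24
P = 1965.89 / 1474.24 × 100 = 133.3494
Fisher = √(L × P) = √(131.7022 × 133.3494) = 132.5232

132.52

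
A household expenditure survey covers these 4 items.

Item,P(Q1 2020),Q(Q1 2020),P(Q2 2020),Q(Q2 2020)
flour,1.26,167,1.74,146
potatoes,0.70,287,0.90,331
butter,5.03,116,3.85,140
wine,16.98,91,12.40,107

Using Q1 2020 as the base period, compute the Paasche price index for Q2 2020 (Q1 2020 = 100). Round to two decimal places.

82.33

Paasche price index uses current-period quantities as weights.
ΣP(Q2 2020)·Q(Q2 2020) = 1.74×146 + 0.90×331 + 3.85×140 + 12.40×107 = 254.04 + 297.9 + 539 + 1326.8 = 2417.74
ΣP(Q1 2020)·Q(Q2 2020) = 1.26×146 + 0.70×331 + 5.03×140 + 16.98×107 = 183.96 + 231.7 + 704.2 + 1816.86 = 2936.72
Index = 2417.74 / 2936.72 × 100 = 82.3279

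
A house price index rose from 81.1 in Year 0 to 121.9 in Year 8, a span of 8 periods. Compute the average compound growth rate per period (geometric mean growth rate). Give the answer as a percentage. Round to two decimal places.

Growth factor = (121.9/81.1)^(1/8) = (1.503083)^(1/8) = 1.052260
Growth rate = 1.052260 − 1 = 0.052260 = 5.2260%

5.23%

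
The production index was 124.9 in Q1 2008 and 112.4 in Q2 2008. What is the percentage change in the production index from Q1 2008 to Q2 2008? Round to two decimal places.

Change = (112.4 − 124.9) / 124.9 × 100
       = -12.5 / 124.9 × 100 = -10.0080%

-10.01%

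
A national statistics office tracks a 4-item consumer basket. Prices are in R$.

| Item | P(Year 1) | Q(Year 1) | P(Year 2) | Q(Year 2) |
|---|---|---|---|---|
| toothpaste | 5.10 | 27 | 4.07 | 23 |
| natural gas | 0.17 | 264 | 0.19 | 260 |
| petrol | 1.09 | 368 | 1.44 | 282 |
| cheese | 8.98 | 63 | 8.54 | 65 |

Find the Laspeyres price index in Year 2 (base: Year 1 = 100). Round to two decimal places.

106.83

Laspeyres price index uses base-period quantities as weights.
ΣP(Year 2)·Q(Year 1) = 4.07×27 + 0.19×264 + 1.44×368 + 8.54×63 = 109.89 + 50.16 + 529.92 + 538.02 = 1227.99
ΣP(Year 1)·Q(Year 1) = 5.10×27 + 0.17×264 + 1.09×368 + 8.98×63 = 137.7 + 44.88 + 401.12 + 565.74 = 1149.44
Index = 1227.99 / 1149.44 × 100 = 106.8338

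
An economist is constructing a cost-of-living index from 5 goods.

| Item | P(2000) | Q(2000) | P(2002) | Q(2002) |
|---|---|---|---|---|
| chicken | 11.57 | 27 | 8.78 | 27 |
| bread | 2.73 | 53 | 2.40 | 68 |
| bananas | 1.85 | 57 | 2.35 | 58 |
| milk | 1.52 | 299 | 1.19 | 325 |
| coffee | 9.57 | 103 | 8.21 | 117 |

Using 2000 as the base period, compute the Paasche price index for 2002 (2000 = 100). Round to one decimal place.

84.9

Paasche price index uses current-period quantities as weights.
ΣP(2002)·Q(2002) = 8.78×27 + 2.40×68 + 2.35×58 + 1.19×325 + 8.21×117 = 237.06 + 163.2 + 136.3 + 386.75 + 960.57 = 1883.88
ΣP(2000)·Q(2002) = 11.57×27 + 2.73×68 + 1.85×58 + 1.52×325 + 9.57×117 = 312.39 + 185.64 + 107.3 + 494 + 1119.69 = 2219.02
Index = 1883.88 / 2219.02 × 100 = 84.8969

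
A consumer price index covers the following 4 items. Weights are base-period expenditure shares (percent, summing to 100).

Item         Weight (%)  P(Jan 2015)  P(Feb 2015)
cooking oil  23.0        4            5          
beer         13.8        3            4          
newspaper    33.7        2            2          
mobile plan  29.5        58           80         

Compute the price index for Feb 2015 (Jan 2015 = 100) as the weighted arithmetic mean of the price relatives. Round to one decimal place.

cooking oil: 23.0 × (5/4) = 23.0 × 1.250000 = 28.7500
beer: 13.8 × (4/3) = 13.8 × 1.333333 = 18.4000
newspaper: 33.7 × (2/2) = 33.7 × 1.000000 = 33.7000
mobile plan: 29.5 × (80/58) = 29.5 × 1.379310 = 40.6897
Index = Σ wᵢ·(p₁ᵢ/p₀ᵢ) = 28.7500 + 18.4000 + 33.7000 + 40.6897 = 121.5397

121.5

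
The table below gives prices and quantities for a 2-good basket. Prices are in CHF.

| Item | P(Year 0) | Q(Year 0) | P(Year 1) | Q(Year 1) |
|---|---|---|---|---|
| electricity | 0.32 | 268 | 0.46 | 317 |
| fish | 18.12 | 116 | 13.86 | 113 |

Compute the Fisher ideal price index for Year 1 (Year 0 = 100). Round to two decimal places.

79.40

Laspeyres component (base-period weights):
ΣP(Year 1)Q(Year 0) = 0.46×268 + 13.86×116 = 123.28 + 1607.76 = 1731.04
ΣP(Year 0)Q(Year 0) = 0.32×268 + 18.12×116 = 85.76 + 2101.92 = 2187.68
L = 1731.04 / 2187.68 × 100 = 79.1267
Paasche component (current-period weights):
ΣP(Year 1)Q(Year 1) = 0.46×317 + 13.86×113 = 145.82 + 1566.18 = 1712
ΣP(Year 0)Q(Year 1) = 0.32×317 + 18.12×113 = 101.44 + 2047.56 = 2149
P = 1712 / 2149 × 100 = 79.6650
Fisher = √(L × P) = √(79.1267 × 79.6650) = 79.3954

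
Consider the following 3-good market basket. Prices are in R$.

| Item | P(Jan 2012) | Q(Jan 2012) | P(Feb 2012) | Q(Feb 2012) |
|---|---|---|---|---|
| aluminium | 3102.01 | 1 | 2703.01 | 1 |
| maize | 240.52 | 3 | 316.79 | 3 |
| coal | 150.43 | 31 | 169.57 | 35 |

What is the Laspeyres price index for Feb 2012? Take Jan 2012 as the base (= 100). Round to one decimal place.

105.0

Laspeyres price index uses base-period quantities as weights.
ΣP(Feb 2012)·Q(Jan 2012) = 2703.01×1 + 316.79×3 + 169.57×31 = 2703.01 + 950.37 + 5256.67 = 8910.05
ΣP(Jan 2012)·Q(Jan 2012) = 3102.01×1 + 240.52×3 + 150.43×31 = 3102.01 + 721.56 + 4663.33 = 8486.9
Index = 8910.05 / 8486.9 × 100 = 104.9859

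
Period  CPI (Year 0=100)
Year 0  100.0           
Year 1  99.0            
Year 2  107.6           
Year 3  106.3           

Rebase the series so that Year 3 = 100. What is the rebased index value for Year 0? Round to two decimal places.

Rebased(Year 0) = 100.0 / 106.3 × 100 = 94.0734

94.07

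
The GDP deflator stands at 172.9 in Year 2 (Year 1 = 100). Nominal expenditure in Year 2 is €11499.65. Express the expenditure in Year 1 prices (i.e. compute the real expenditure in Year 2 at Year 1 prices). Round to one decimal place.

Real = Nominal ÷ (Index/100) = 11499.65 ÷ (172.9/100)
     = 11499.65 ÷ 1.729 = 6651.0411

6651.0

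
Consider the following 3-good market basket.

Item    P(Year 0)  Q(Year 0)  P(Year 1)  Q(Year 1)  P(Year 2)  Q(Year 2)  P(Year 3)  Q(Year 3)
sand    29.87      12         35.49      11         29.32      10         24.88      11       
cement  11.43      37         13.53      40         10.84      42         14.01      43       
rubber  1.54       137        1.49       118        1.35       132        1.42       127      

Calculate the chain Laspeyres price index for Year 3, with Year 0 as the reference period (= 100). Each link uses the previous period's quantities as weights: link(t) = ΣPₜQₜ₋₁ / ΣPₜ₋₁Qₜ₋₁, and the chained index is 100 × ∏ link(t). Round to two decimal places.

Link Year 0→Year 1:
ΣP(Year 1)Q(Year 0) = 35.49×12 + 13.53×37 + 1.49×137 = 425.88 + 500.61 + 204.13 = 1130.62
ΣP(Year 0)Q(Year 0) = 29.87×12 + 11.43×37 + 1.54×137 = 358.44 + 422.91 + 210.98 = 992.33
link = 1130.62/992.33 = 1.139359
Link Year 1→Year 2:
ΣP(Year 2)Q(Year 1) = 29.32×11 + 10.84×40 + 1.35×118 = 322.52 + 433.6 + 159.3 = 915.42
ΣP(Year 1)Q(Year 1) = 35.49×11 + 13.53×40 + 1.49×118 = 390.39 + 541.2 + 175.82 = 1107.41
link = 915.42/1107.41 = 0.826632
Link Year 2→Year 3:
ΣP(Year 3)Q(Year 2) = 24.88×10 + 14.01×42 + 1.42×132 = 248.8 + 588.42 + 187.44 = 1024.66
ΣP(Year 2)Q(Year 2) = 29.32×10 + 10.84×42 + 1.35×132 = 293.2 + 455.28 + 178.2 = 926.68
link = 1024.66/926.68 = 1.105732
Chained index = 100 × 1.139359 × 0.826632 × 1.105732 = 104.1412

104.14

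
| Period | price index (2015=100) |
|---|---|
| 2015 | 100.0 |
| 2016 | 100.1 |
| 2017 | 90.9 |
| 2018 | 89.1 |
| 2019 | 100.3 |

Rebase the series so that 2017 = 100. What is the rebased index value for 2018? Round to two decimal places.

Rebased(2018) = 89.1 / 90.9 × 100 = 98.0198

98.02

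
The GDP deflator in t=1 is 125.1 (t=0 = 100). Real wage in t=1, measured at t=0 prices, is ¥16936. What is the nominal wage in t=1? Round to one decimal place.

21186.9

Nominal = Real × (Index/100) = 16936 × (125.1/100)
        = 16936 × 1.251 = 21186.9360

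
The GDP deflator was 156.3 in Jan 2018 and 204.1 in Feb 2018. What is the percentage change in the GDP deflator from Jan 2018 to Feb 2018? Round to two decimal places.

Change = (204.1 − 156.3) / 156.3 × 100
       = 47.8 / 156.3 × 100 = 30.5822%

30.58%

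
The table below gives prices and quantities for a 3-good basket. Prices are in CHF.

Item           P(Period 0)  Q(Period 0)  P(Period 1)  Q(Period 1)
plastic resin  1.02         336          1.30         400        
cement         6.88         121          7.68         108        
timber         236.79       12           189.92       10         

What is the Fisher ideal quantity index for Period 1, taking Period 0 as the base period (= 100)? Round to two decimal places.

88.36

Laspeyres component (base-period weights):
ΣP(Period 0)Q(Period 1) = 1.02×400 + 6.88×108 + 236.79×10 = 408 + 743.04 + 2367.9 = 3518.94
ΣP(Period 0)Q(Period 0) = 1.02×336 + 6.88×121 + 236.79×12 = 342.72 + 832.48 + 2841.48 = 4016.68
L = 3518.94 / 4016.68 × 100 = 87.6082
Paasche component (current-period weights):
ΣP(Period 1)Q(Period 1) = 1.30×400 + 7.68×108 + 189.92×10 = 520 + 829.44 + 1899.2 = 3248.64
ΣP(Period 1)Q(Period 0) = 1.30×336 + 7.68×121 + 189.92×12 = 436.8 + 929.28 + 2279.04 = 3645.12
P = 3248.64 / 3645.12 × 100 = 89.1230
Fisher = √(L × P) = √(87.6082 × 89.1230) = 88.3623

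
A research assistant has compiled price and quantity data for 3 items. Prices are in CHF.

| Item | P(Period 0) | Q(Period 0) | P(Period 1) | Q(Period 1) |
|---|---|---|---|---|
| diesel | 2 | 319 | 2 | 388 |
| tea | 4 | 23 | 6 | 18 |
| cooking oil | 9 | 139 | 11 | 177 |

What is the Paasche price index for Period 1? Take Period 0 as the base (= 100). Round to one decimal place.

Paasche price index uses current-period quantities as weights.
ΣP(Period 1)·Q(Period 1) = 2×388 + 6×18 + 11×177 = 776 + 108 + 1947 = 2831
ΣP(Period 0)·Q(Period 1) = 2×388 + 4×18 + 9×177 = 776 + 72 + 1593 = 2441
Index = 2831 / 2441 × 100 = 115.9771

116.0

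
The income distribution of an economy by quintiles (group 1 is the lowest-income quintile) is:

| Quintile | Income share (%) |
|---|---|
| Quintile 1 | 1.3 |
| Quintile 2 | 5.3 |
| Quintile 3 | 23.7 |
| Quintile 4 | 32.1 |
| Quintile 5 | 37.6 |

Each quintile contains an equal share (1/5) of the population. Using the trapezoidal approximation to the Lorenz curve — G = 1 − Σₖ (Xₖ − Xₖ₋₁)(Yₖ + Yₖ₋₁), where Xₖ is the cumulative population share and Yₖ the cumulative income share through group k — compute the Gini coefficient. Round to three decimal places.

0.398

Cumulative income shares Yₖ: 0.0130, 0.0660, 0.3030, 0.6240, 1.0000
Σ (Xₖ−Xₖ₋₁)(Yₖ+Yₖ₋₁) = (1/5)(0.0130+0.0000) + (1/5)(0.0660+0.0130) + (1/5)(0.3030+0.0660) + (1/5)(0.6240+0.3030) + (1/5)(1.0000+0.6240)
  = 0.0026 + 0.0158 + 0.0738 + 0.1854 + 0.3248 = 0.6024
G = 1 − 0.6024 = 0.3976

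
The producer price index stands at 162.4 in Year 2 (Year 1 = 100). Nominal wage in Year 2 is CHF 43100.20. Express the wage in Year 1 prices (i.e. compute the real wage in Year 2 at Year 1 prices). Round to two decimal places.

Real = Nominal ÷ (Index/100) = 43100.20 ÷ (162.4/100)
     = 43100.20 ÷ 1.624 = 26539.5320

26539.53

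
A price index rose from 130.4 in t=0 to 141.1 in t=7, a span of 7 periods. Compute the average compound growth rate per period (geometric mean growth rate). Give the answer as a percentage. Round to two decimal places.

Growth factor = (141.1/130.4)^(1/7) = (1.082055)^(1/7) = 1.011330
Growth rate = 1.011330 − 1 = 0.011330 = 1.1330%

1.13%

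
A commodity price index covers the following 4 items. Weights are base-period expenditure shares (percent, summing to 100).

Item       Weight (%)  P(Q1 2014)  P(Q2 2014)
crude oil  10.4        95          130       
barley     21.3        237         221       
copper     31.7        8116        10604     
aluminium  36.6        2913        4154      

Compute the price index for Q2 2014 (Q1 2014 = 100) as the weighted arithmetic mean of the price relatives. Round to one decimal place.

crude oil: 10.4 × (130/95) = 10.4 × 1.368421 = 14.2316
barley: 21.3 × (221/237) = 21.3 × 0.932489 = 19.8620
copper: 31.7 × (10604/8116) = 31.7 × 1.306555 = 41.4178
aluminium: 36.6 × (4154/2913) = 36.6 × 1.426021 = 52.1924
Index = Σ wᵢ·(p₁ᵢ/p₀ᵢ) = 14.2316 + 19.8620 + 41.4178 + 52.1924 = 127.7038

127.7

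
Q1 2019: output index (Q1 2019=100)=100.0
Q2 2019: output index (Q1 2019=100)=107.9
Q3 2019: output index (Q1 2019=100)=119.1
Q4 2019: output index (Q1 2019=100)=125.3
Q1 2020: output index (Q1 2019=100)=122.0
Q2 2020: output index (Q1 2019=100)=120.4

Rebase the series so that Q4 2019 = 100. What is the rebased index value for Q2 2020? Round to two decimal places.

Rebased(Q2 2020) = 120.4 / 125.3 × 100 = 96.0894

96.09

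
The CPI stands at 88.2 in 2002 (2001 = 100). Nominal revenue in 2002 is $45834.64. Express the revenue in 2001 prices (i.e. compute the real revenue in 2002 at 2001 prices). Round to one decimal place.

51966.7

Real = Nominal ÷ (Index/100) = 45834.64 ÷ (88.2/100)
     = 45834.64 ÷ 0.882 = 51966.7120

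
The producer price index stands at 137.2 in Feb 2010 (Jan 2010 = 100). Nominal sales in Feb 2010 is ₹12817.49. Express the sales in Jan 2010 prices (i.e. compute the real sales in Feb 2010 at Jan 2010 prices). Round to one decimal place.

Real = Nominal ÷ (Index/100) = 12817.49 ÷ (137.2/100)
     = 12817.49 ÷ 1.372 = 9342.1939

9342.2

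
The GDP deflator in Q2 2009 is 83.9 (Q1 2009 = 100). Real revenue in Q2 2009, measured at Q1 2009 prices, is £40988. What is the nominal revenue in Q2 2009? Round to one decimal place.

Nominal = Real × (Index/100) = 40988 × (83.9/100)
        = 40988 × 0.839 = 34388.9320

34388.9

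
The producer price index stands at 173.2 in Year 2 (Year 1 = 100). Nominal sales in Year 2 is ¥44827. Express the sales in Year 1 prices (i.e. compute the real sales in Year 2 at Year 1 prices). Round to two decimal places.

25881.64

Real = Nominal ÷ (Index/100) = 44827 ÷ (173.2/100)
     = 44827 ÷ 1.732 = 25881.6397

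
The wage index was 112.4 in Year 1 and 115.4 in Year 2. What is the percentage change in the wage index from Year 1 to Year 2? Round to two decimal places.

Change = (115.4 − 112.4) / 112.4 × 100
       = 3.0 / 112.4 × 100 = 2.6690%

2.67%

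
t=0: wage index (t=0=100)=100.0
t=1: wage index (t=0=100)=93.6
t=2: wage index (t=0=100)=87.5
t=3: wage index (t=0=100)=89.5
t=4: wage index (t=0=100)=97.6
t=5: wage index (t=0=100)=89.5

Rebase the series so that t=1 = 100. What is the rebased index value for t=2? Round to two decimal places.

Rebased(t=2) = 87.5 / 93.6 × 100 = 93.4829

93.48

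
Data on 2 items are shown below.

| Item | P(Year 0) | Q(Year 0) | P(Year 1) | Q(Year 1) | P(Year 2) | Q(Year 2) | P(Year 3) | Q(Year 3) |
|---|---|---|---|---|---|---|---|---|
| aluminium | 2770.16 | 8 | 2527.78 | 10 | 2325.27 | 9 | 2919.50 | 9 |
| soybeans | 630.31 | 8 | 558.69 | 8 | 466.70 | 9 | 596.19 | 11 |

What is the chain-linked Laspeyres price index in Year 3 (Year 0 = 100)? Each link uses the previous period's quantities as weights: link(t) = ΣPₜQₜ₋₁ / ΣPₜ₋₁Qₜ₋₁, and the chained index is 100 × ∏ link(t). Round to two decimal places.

Link Year 0→Year 1:
ΣP(Year 1)Q(Year 0) = 2527.78×8 + 558.69×8 = 20222.24 + 4469.52 = 24691.76
ΣP(Year 0)Q(Year 0) = 2770.16×8 + 630.31×8 = 22161.28 + 5042.48 = 27203.76
link = 24691.76/27203.76 = 0.907660
Link Year 1→Year 2:
ΣP(Year 2)Q(Year 1) = 2325.27×10 + 466.70×8 = 23252.7 + 3733.6 = 26986.3
ΣP(Year 1)Q(Year 1) = 2527.78×10 + 558.69×8 = 25277.8 + 4469.52 = 29747.32
link = 26986.3/29747.32 = 0.907184
Link Year 2→Year 3:
ΣP(Year 3)Q(Year 2) = 2919.50×9 + 596.19×9 = 26275.5 + 5365.71 = 31641.21
ΣP(Year 2)Q(Year 2) = 2325.27×9 + 466.70×9 = 20927.43 + 4200.3 = 25127.73
link = 31641.21/25127.73 = 1.259215
Chained index = 100 × 0.907660 × 0.907184 × 1.259215 = 103.6856

103.69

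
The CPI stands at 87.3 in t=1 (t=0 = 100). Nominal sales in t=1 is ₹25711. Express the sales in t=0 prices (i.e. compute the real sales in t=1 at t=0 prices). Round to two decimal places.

Real = Nominal ÷ (Index/100) = 25711 ÷ (87.3/100)
     = 25711 ÷ 0.873 = 29451.3173

29451.32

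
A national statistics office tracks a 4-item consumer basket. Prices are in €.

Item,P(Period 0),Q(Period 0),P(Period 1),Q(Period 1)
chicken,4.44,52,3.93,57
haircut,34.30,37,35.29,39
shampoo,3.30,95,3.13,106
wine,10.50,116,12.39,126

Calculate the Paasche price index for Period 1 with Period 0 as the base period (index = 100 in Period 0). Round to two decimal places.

Paasche price index uses current-period quantities as weights.
ΣP(Period 1)·Q(Period 1) = 3.93×57 + 35.29×39 + 3.13×106 + 12.39×126 = 224.01 + 1376.31 + 331.78 + 1561.14 = 3493.24
ΣP(Period 0)·Q(Period 1) = 4.44×57 + 34.30×39 + 3.30×106 + 10.50×126 = 253.08 + 1337.7 + 349.8 + 1323 = 3263.58
Index = 3493.24 / 3263.58 × 100 = 107.0371

107.04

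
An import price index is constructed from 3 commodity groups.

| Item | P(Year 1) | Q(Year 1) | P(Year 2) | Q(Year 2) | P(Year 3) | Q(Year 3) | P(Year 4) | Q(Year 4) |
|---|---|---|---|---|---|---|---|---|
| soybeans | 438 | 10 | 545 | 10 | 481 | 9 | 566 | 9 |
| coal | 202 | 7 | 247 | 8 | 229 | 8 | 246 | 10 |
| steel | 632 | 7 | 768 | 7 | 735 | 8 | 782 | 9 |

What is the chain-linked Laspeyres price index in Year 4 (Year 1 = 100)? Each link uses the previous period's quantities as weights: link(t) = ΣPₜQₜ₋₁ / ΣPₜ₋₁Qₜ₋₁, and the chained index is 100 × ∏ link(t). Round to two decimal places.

Link Year 1→Year 2:
ΣP(Year 2)Q(Year 1) = 545×10 + 247×7 + 768×7 = 5450 + 1729 + 5376 = 12555
ΣP(Year 1)Q(Year 1) = 438×10 + 202×7 + 632×7 = 4380 + 1414 + 4424 = 10218
link = 12555/10218 = 1.228714
Link Year 2→Year 3:
ΣP(Year 3)Q(Year 2) = 481×10 + 229×8 + 735×7 = 4810 + 1832 + 5145 = 11787
ΣP(Year 2)Q(Year 2) = 545×10 + 247×8 + 768×7 = 5450 + 1976 + 5376 = 12802
link = 11787/12802 = 0.920716
Link Year 3→Year 4:
ΣP(Year 4)Q(Year 3) = 566×9 + 246×8 + 782×8 = 5094 + 1968 + 6256 = 13318
ΣP(Year 3)Q(Year 3) = 481×9 + 229×8 + 735×8 = 4329 + 1832 + 5880 = 12041
link = 13318/12041 = 1.106054
Chained index = 100 × 1.228714 × 0.920716 × 1.106054 = 125.1275

125.13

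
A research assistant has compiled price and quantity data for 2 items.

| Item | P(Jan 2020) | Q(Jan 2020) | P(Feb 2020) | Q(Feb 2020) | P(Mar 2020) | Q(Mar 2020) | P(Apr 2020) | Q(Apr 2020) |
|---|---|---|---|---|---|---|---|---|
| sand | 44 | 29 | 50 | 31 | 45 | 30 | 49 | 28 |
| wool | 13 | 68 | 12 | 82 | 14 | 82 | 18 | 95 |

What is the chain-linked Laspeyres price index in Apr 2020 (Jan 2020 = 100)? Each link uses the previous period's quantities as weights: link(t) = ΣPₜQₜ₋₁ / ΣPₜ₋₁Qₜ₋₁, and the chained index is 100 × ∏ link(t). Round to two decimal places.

Link Jan 2020→Feb 2020:
ΣP(Feb 2020)Q(Jan 2020) = 50×29 + 12×68 = 1450 + 816 = 2266
ΣP(Jan 2020)Q(Jan 2020) = 44×29 + 13×68 = 1276 + 884 = 2160
link = 2266/2160 = 1.049074
Link Feb 2020→Mar 2020:
ΣP(Mar 2020)Q(Feb 2020) = 45×31 + 14×82 = 1395 + 1148 = 2543
ΣP(Feb 2020)Q(Feb 2020) = 50×31 + 12×82 = 1550 + 984 = 2534
link = 2543/2534 = 1.003552
Link Mar 2020→Apr 2020:
ΣP(Apr 2020)Q(Mar 2020) = 49×30 + 18×82 = 1470 + 1476 = 2946
ΣP(Mar 2020)Q(Mar 2020) = 45×30 + 14×82 = 1350 + 1148 = 2498
link = 2946/2498 = 1.179343
Chained index = 100 × 1.049074 × 1.003552 × 1.179343 = 124.1613

124.16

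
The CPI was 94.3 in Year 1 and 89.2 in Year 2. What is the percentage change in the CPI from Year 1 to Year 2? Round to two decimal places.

Change = (89.2 − 94.3) / 94.3 × 100
       = -5.1 / 94.3 × 100 = -5.4083%

-5.41%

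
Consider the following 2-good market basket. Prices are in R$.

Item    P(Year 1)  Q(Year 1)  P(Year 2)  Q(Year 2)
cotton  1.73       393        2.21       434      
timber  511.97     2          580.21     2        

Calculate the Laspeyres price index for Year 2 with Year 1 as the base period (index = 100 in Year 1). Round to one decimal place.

119.1

Laspeyres price index uses base-period quantities as weights.
ΣP(Year 2)·Q(Year 1) = 2.21×393 + 580.21×2 = 868.53 + 1160.42 = 2028.95
ΣP(Year 1)·Q(Year 1) = 1.73×393 + 511.97×2 = 679.89 + 1023.94 = 1703.83
Index = 2028.95 / 1703.83 × 100 = 119.0817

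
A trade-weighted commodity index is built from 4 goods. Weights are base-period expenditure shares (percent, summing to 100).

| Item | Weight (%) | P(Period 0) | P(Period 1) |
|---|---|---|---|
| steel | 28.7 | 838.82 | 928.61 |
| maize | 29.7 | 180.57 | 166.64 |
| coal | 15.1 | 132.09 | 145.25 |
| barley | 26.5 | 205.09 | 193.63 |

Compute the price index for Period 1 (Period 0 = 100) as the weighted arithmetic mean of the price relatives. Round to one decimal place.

steel: 28.7 × (928.61/838.82) = 28.7 × 1.107043 = 31.7721
maize: 29.7 × (166.64/180.57) = 29.7 × 0.922855 = 27.4088
coal: 15.1 × (145.25/132.09) = 15.1 × 1.099629 = 16.6044
barley: 26.5 × (193.63/205.09) = 26.5 × 0.944122 = 25.0192
Index = Σ wᵢ·(p₁ᵢ/p₀ᵢ) = 31.7721 + 27.4088 + 16.6044 + 25.0192 = 100.8046

100.8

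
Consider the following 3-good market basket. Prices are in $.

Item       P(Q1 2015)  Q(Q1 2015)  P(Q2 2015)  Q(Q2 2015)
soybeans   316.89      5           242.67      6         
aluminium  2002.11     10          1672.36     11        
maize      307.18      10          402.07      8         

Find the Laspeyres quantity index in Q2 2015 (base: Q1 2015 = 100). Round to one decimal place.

Laspeyres quantity index uses base-period prices as weights.
ΣP(Q1 2015)·Q(Q2 2015) = 316.89×6 + 2002.11×11 + 307.18×8 = 1901.34 + 22023.21 + 2457.44 = 26381.99
ΣP(Q1 2015)·Q(Q1 2015) = 316.89×5 + 2002.11×10 + 307.18×10 = 1584.45 + 20021.1 + 3071.8 = 24677.35
Index = 26381.99 / 24677.35 × 100 = 106.9077

106.9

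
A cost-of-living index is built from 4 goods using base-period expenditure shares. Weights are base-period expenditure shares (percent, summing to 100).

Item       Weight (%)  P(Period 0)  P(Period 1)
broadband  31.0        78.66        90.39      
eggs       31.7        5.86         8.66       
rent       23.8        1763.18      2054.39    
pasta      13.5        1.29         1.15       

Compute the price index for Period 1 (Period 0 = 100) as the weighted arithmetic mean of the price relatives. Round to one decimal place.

122.2

broadband: 31.0 × (90.39/78.66) = 31.0 × 1.149123 = 35.6228
eggs: 31.7 × (8.66/5.86) = 31.7 × 1.477816 = 46.8468
rent: 23.8 × (2054.39/1763.18) = 23.8 × 1.165162 = 27.7309
pasta: 13.5 × (1.15/1.29) = 13.5 × 0.891473 = 12.0349
Index = Σ wᵢ·(p₁ᵢ/p₀ᵢ) = 35.6228 + 46.8468 + 27.7309 + 12.0349 = 122.2353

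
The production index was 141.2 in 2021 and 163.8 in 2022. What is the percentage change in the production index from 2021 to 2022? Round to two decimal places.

Change = (163.8 − 141.2) / 141.2 × 100
       = 22.6 / 141.2 × 100 = 16.0057%

16.01%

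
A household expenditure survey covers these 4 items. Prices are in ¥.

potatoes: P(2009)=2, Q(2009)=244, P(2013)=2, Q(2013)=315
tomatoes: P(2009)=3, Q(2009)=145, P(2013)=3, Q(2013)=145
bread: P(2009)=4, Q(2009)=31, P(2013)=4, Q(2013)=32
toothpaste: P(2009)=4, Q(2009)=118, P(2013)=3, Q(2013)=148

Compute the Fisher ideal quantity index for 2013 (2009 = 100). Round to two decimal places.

Laspeyres component (base-period weights):
ΣP(2009)Q(2013) = 2×315 + 3×145 + 4×32 + 4×148 = 630 + 435 + 128 + 592 = 1785
ΣP(2009)Q(2009) = 2×244 + 3×145 + 4×31 + 4×118 = 488 + 435 + 124 + 472 = 1519
L = 1785 / 1519 × 100 = 117.5115
Paasche component (current-period weights):
ΣP(2013)Q(2013) = 2×315 + 3×145 + 4×32 + 3×148 = 630 + 435 + 128 + 444 = 1637
ΣP(2013)Q(2009) = 2×244 + 3×145 + 4×31 + 3×118 = 488 + 435 + 124 + 354 = 1401
P = 1637 / 1401 × 100 = 116.8451
Fisher = √(L × P) = √(117.5115 × 116.8451) = 117.1778

117.18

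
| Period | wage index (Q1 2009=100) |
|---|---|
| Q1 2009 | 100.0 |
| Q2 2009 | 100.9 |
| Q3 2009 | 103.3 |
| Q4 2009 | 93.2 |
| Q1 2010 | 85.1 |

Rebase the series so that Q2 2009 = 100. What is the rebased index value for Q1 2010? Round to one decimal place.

Rebased(Q1 2010) = 85.1 / 100.9 × 100 = 84.3409

84.3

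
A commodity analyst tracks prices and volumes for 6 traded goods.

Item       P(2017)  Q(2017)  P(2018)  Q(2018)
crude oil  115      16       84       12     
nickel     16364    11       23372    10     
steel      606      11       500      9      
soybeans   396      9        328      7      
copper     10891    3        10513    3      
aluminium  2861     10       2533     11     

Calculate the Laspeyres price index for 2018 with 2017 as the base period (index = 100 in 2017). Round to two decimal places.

127.79

Laspeyres price index uses base-period quantities as weights.
ΣP(2018)·Q(2017) = 84×16 + 23372×11 + 500×11 + 328×9 + 10513×3 + 2533×10 = 1344 + 257092 + 5500 + 2952 + 31539 + 25330 = 323757
ΣP(2017)·Q(2017) = 115×16 + 16364×11 + 606×11 + 396×9 + 10891×3 + 2861×10 = 1840 + 180004 + 6666 + 3564 + 32673 + 28610 = 253357
Index = 323757 / 253357 × 100 = 127.7869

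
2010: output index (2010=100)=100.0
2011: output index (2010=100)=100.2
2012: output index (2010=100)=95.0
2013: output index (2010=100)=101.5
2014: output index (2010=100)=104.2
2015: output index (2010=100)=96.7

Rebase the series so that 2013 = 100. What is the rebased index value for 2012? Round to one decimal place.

93.6

Rebased(2012) = 95.0 / 101.5 × 100 = 93.5961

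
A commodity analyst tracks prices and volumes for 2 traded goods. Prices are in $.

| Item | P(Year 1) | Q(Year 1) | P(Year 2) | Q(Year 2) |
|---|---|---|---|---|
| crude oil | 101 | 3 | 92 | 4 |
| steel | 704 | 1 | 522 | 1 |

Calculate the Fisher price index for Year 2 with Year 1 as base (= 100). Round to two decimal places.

79.78

Laspeyres component (base-period weights):
ΣP(Year 2)Q(Year 1) = 92×3 + 522×1 = 276 + 522 = 798
ΣP(Year 1)Q(Year 1) = 101×3 + 704×1 = 303 + 704 = 1007
L = 798 / 1007 × 100 = 79.2453
Paasche component (current-period weights):
ΣP(Year 2)Q(Year 2) = 92×4 + 522×1 = 368 + 522 = 890
ΣP(Year 1)Q(Year 2) = 101×4 + 704×1 = 404 + 704 = 1108
P = 890 / 1108 × 100 = 80.3249
Fisher = √(L × P) = √(79.2453 × 80.3249) = 79.7833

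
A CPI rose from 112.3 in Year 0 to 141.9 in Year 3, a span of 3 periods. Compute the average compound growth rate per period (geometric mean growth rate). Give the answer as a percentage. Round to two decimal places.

Growth factor = (141.9/112.3)^(1/3) = (1.263580)^(1/3) = 1.081104
Growth rate = 1.081104 − 1 = 0.081104 = 8.1104%

8.11%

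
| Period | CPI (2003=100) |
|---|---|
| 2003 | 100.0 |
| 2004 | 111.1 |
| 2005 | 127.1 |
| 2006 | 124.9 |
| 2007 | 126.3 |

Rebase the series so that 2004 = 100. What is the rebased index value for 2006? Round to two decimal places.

Rebased(2006) = 124.9 / 111.1 × 100 = 112.4212

112.42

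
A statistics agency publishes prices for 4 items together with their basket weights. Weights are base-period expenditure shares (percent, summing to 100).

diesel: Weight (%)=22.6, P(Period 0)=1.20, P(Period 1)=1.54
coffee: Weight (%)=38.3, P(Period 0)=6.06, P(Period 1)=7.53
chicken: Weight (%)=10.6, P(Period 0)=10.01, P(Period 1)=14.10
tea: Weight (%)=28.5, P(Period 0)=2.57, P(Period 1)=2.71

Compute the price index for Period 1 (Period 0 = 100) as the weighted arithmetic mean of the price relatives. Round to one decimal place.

diesel: 22.6 × (1.54/1.20) = 22.6 × 1.283333 = 29.0033
coffee: 38.3 × (7.53/6.06) = 38.3 × 1.242574 = 47.5906
chicken: 10.6 × (14.10/10.01) = 10.6 × 1.408591 = 14.9311
tea: 28.5 × (2.71/2.57) = 28.5 × 1.054475 = 30.0525
Index = Σ wᵢ·(p₁ᵢ/p₀ᵢ) = 29.0033 + 47.5906 + 14.9311 + 30.0525 = 121.5775

121.6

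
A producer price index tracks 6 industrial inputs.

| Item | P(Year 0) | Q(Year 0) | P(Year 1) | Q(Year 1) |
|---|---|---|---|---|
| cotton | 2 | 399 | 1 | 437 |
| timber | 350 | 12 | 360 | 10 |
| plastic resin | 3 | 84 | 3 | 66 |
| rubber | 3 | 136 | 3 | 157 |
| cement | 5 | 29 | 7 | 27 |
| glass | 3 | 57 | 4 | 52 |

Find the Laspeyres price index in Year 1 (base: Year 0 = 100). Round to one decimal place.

Laspeyres price index uses base-period quantities as weights.
ΣP(Year 1)·Q(Year 0) = 1×399 + 360×12 + 3×84 + 3×136 + 7×29 + 4×57 = 399 + 4320 + 252 + 408 + 203 + 228 = 5810
ΣP(Year 0)·Q(Year 0) = 2×399 + 350×12 + 3×84 + 3×136 + 5×29 + 3×57 = 798 + 4200 + 252 + 408 + 145 + 171 = 5974
Index = 5810 / 5974 × 100 = 97.2548

97.3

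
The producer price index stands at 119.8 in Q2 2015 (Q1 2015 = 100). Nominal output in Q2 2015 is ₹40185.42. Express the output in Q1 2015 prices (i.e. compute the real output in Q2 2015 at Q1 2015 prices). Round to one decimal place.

Real = Nominal ÷ (Index/100) = 40185.42 ÷ (119.8/100)
     = 40185.42 ÷ 1.198 = 33543.7563

33543.8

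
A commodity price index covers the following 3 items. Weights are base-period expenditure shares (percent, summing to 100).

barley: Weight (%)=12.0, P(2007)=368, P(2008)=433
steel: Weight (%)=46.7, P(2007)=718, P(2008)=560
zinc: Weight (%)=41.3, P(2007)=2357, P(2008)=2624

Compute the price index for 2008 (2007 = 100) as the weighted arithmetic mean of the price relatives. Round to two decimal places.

barley: 12.0 × (433/368) = 12.0 × 1.176630 = 14.1196
steel: 46.7 × (560/718) = 46.7 × 0.779944 = 36.4234
zinc: 41.3 × (2624/2357) = 41.3 × 1.113280 = 45.9784
Index = Σ wᵢ·(p₁ᵢ/p₀ᵢ) = 14.1196 + 36.4234 + 45.9784 = 96.5214

96.52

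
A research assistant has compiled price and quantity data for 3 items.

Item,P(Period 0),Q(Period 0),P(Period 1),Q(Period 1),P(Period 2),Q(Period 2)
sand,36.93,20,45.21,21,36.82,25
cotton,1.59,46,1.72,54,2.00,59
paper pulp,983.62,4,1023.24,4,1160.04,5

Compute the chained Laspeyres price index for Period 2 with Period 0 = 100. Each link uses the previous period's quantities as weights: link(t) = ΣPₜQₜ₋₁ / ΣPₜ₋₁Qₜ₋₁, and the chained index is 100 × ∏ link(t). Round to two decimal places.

Link Period 0→Period 1:
ΣP(Period 1)Q(Period 0) = 45.21×20 + 1.72×46 + 1023.24×4 = 904.2 + 79.12 + 4092.96 = 5076.28
ΣP(Period 0)Q(Period 0) = 36.93×20 + 1.59×46 + 983.62×4 = 738.6 + 73.14 + 3934.48 = 4746.22
link = 5076.28/4746.22 = 1.069542
Link Period 1→Period 2:
ΣP(Period 2)Q(Period 1) = 36.82×21 + 2.00×54 + 1160.04×4 = 773.22 + 108 + 4640.16 = 5521.38
ΣP(Period 1)Q(Period 1) = 45.21×21 + 1.72×54 + 1023.24×4 = 949.41 + 92.88 + 4092.96 = 5135.25
link = 5521.38/5135.25 = 1.075192
Chained index = 100 × 1.069542 × 1.075192 = 114.9963

115.00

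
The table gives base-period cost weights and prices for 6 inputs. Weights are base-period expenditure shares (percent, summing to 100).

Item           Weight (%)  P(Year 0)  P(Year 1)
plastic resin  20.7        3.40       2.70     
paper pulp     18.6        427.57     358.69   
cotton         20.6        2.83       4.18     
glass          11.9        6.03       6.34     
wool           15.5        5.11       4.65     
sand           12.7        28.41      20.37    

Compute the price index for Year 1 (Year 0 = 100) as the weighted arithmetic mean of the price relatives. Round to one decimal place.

plastic resin: 20.7 × (2.70/3.40) = 20.7 × 0.794118 = 16.4382
paper pulp: 18.6 × (358.69/427.57) = 18.6 × 0.838904 = 15.6036
cotton: 20.6 × (4.18/2.83) = 20.6 × 1.477032 = 30.4269
glass: 11.9 × (6.34/6.03) = 11.9 × 1.051410 = 12.5118
wool: 15.5 × (4.65/5.11) = 15.5 × 0.909980 = 14.1047
sand: 12.7 × (20.37/28.41) = 12.7 × 0.717001 = 9.1059
Index = Σ wᵢ·(p₁ᵢ/p₀ᵢ) = 16.4382 + 15.6036 + 30.4269 + 12.5118 + 14.1047 + 9.1059 = 98.1911

98.2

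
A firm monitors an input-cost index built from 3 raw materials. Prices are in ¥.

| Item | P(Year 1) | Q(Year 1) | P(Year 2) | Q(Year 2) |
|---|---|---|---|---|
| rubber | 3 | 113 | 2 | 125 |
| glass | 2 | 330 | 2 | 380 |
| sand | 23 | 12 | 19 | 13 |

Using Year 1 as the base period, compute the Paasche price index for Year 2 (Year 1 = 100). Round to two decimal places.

Paasche price index uses current-period quantities as weights.
ΣP(Year 2)·Q(Year 2) = 2×125 + 2×380 + 19×13 = 250 + 760 + 247 = 1257
ΣP(Year 1)·Q(Year 2) = 3×125 + 2×380 + 23×13 = 375 + 760 + 299 = 1434
Index = 1257 / 1434 × 100 = 87.6569

87.66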